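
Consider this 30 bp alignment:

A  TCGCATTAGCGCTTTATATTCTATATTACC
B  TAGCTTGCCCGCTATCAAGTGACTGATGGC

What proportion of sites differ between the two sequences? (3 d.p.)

0.533

The sequences differ at 16 of 30 positions.
p = 16/30 = 0.533333… ≈ 0.533 (to 3 d.p.).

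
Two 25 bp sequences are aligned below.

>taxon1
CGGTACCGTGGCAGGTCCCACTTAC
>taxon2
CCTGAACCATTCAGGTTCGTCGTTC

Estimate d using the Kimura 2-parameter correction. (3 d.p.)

Of 25 sites, 1 differences are transitions and 12 are transversions, so P = 1/25 = 0.04 and Q = 12/25 = 0.48.
Under the Kimura two-parameter model, d = −½ ln(1 − 2P − Q) − ¼ ln(1 − 2Q).
1 − 2P − Q = 0.44, giving −½ ln(0.44) = 0.410490.
1 − 2Q = 0.04, giving −¼ ln(0.04) = 0.804719.
d = 0.410490 + 0.804719 = 1.215209.

1.215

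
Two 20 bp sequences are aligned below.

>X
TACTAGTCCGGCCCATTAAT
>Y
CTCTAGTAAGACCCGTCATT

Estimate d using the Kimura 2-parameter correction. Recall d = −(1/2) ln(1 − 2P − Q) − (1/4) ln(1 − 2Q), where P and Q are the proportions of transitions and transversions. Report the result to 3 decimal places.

Of 20 sites, 4 differences are transitions and 4 are transversions, so P = 4/20 = 0.2 and Q = 4/20 = 0.2.
Under the Kimura two-parameter model, d = −½ ln(1 − 2P − Q) − ¼ ln(1 − 2Q).
1 − 2P − Q = 0.4, giving −½ ln(0.4) = 0.458145.
1 − 2Q = 0.6, giving −¼ ln(0.6) = 0.127706.
d = 0.458145 + 0.127706 = 0.585851.

0.586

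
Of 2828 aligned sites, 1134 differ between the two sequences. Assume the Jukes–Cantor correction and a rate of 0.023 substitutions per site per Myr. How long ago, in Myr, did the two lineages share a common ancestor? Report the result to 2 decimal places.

12.47

p = 1134/2828 ≈ 0.40099.
d = −(3/4) ln(1 − 4p/3) = −0.75 ln(1 − 0.534653) = −0.75 ln(0.465347)
  = −0.75 × (-0.764972) = 0.573729 substitutions/site.
Under a molecular clock d = 2μt, so t = d/(2μ) = 0.573729 / (2 × 0.023) = 12.47 Myr.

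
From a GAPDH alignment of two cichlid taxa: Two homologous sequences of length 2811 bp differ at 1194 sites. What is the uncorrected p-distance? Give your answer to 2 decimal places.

p = 1194/2811 = 0.424759… ≈ 0.42 (to 2 d.p.).

0.42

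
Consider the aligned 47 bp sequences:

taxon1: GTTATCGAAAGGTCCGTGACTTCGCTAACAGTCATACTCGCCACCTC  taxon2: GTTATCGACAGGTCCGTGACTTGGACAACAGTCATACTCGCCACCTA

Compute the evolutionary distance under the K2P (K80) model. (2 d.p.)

0.11

Of 47 sites, 1 differences are transitions and 4 are transversions, so P = 1/47 ≈ 0.021277 and Q = 4/47 ≈ 0.085106.
Under the Kimura two-parameter model, d = −½ ln(1 − 2P − Q) − ¼ ln(1 − 2Q).
1 − 2P − Q = 0.87234, giving −½ ln(0.87234) = 0.068288.
1 − 2Q = 0.829788, giving −¼ ln(0.829788) = 0.046646.
d = 0.068288 + 0.046646 = 0.114934.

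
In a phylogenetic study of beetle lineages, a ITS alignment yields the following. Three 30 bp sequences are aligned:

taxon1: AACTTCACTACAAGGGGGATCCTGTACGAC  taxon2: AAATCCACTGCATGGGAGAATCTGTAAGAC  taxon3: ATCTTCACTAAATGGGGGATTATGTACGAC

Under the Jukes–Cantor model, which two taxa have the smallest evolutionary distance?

taxon1 and taxon3

taxon1–taxon2: 8/30 differ, p = 0.267, d = 0.330.
taxon1–taxon3: 5/30 differ, p = 0.167, d = 0.188.
taxon2–taxon3: 9/30 differ, p = 0.300, d = 0.383.
The smallest distance is between taxon1 and taxon3.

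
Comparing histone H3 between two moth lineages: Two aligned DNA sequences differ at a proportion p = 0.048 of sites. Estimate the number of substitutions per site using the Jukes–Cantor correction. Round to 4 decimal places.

0.0496

d = −(3/4) ln(1 − 4p/3) = −0.75 ln(1 − 0.064) = −0.75 ln(0.936)
  = −0.75 × (-0.066140) = 0.049605 substitutions/site.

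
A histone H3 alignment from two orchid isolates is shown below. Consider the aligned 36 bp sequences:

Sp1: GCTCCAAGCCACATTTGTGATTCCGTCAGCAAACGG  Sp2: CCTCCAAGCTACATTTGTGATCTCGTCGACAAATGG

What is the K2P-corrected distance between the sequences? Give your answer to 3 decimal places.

0.238

Of 36 sites, 6 differences are transitions and 1 are transversions, so P = 6/36 ≈ 0.166667 and Q = 1/36 ≈ 0.027778.
Under the Kimura two-parameter model, d = −½ ln(1 − 2P − Q) − ¼ ln(1 − 2Q).
1 − 2P − Q = 0.638888, giving −½ ln(0.638888) = 0.224013.
1 − 2Q = 0.944444, giving −¼ ln(0.944444) = 0.014290.
d = 0.224013 + 0.014290 = 0.238303.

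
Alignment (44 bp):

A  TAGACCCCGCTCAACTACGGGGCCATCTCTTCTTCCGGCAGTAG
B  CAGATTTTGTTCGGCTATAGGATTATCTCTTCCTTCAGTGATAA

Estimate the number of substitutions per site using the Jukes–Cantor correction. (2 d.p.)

0.70

The sequences differ at 20 of 44 sites, so p = 20/44 ≈ 0.454545.
d = −(3/4) ln(1 − 4p/3) = −0.75 ln(1 − 0.60606) = −0.75 ln(0.39394)
  = −0.75 × (-0.931557) = 0.698668 substitutions/site.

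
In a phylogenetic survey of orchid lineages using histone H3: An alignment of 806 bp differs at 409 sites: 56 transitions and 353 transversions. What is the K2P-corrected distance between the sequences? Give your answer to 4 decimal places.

0.9518

P = 56/806 ≈ 0.069479 and Q = 353/806 ≈ 0.437965.
Under the Kimura two-parameter model, d = −½ ln(1 − 2P − Q) − ¼ ln(1 − 2Q).
1 − 2P − Q = 0.423077, giving −½ ln(0.423077) = 0.430101.
1 − 2Q = 0.12407, giving −¼ ln(0.12407) = 0.521727.
d = 0.430101 + 0.521727 = 0.951828.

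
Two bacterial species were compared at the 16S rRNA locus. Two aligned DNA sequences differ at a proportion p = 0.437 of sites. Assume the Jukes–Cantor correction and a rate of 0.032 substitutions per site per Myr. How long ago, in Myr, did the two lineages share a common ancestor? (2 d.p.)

10.24

d = −(3/4) ln(1 − 4p/3) = −0.75 ln(1 − 0.582667) = −0.75 ln(0.417333)
  = −0.75 × (-0.873871) = 0.655403 substitutions/site.
Under a molecular clock d = 2μt, so t = d/(2μ) = 0.655403 / (2 × 0.032) = 10.24 Myr.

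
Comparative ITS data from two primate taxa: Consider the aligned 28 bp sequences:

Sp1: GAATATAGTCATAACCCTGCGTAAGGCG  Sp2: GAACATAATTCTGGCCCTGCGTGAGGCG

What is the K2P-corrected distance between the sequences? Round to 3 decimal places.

Of 28 sites, 6 differences are transitions and 1 are transversions, so P = 6/28 ≈ 0.214286 and Q = 1/28 ≈ 0.035714.
Under the Kimura two-parameter model, d = −½ ln(1 − 2P − Q) − ¼ ln(1 − 2Q).
1 − 2P − Q = 0.535714, giving −½ ln(0.535714) = 0.312077.
1 − 2Q = 0.928572, giving −¼ ln(0.928572) = 0.018527.
d = 0.312077 + 0.018527 = 0.330604.

0.331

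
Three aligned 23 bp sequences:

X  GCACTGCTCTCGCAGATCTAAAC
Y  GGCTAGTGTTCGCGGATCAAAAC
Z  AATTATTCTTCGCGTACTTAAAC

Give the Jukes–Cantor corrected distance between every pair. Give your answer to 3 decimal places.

X–Y: 9/23 sites differ → p ≈ 0.391304, d = −0.75 ln(1 − 0.521739) = 0.553199 ≈ 0.553.
X–Z: 13/23 sites differ → p ≈ 0.565217, d = −0.75 ln(1 − 0.753623) = 1.050669 ≈ 1.051.
Y–Z: 9/23 sites differ → p ≈ 0.391304, d = −0.75 ln(1 − 0.521739) = 0.553199 ≈ 0.553.

d(X,Y) = 0.553, d(X,Z) = 1.051, d(Y,Z) = 0.553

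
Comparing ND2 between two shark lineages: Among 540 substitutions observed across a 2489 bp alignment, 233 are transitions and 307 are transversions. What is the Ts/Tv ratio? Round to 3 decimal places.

R = 233/307 = 0.758957… ≈ 0.759 (to 3 d.p.).

0.759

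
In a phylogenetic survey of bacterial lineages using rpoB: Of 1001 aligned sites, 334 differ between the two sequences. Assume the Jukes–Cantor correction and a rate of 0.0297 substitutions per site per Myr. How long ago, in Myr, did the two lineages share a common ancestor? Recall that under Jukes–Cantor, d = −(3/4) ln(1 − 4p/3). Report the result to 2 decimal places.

7.43

p = 334/1001 ≈ 0.333666.
d = −(3/4) ln(1 − 4p/3) = −0.75 ln(1 − 0.444888) = −0.75 ln(0.555112)
  = −0.75 × (-0.588585) = 0.441439 substitutions/site.
Under a molecular clock d = 2μt, so t = d/(2μ) = 0.441439 / (2 × 0.0297) = 7.43 Myr.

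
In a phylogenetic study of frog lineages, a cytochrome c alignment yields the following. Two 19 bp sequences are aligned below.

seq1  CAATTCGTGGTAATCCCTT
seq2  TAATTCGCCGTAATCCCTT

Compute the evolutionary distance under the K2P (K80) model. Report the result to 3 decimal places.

Of 19 sites, 2 differences are transitions and 1 are transversions, so P = 2/19 ≈ 0.105263 and Q = 1/19 ≈ 0.052632.
Under the Kimura two-parameter model, d = −½ ln(1 − 2P − Q) − ¼ ln(1 − 2Q).
1 − 2P − Q = 0.736842, giving −½ ln(0.736842) = 0.152691.
1 − 2Q = 0.894736, giving −¼ ln(0.894736) = 0.027807.
d = 0.152691 + 0.027807 = 0.180498.

0.180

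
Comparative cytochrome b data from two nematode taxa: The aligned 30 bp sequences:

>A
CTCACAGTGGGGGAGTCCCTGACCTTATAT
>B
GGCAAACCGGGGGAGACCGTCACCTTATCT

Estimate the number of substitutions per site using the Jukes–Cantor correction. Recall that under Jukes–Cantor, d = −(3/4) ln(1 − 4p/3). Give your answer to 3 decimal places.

0.383

The sequences differ at 9 of 30 sites (1, 2, 5, 7, 8, 16, 19, 21, 29), so p = 9/30 = 0.3.
d = −(3/4) ln(1 − 4p/3) = −0.75 ln(1 − 0.4) = −0.75 ln(0.6)
  = −0.75 × (-0.510826) = 0.383120 substitutions/site.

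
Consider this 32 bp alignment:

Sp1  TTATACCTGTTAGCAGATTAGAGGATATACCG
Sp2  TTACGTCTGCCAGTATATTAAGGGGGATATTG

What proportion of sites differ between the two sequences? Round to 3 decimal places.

The sequences differ at 13 of 32 positions.
p = 13/32 = 0.40625 ≈ 0.406 (to 3 d.p.).

0.406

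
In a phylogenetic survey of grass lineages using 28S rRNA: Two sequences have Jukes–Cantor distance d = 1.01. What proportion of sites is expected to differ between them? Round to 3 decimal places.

0.555

p = (3/4)(1 − e^(−4d/3)) = 0.75 × (1 − e^(-1.346667)) = 0.75 × (1 − 0.260106) = 0.554921.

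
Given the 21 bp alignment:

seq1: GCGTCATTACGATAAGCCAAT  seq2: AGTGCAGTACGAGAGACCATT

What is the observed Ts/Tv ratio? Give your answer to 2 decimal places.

0.50

Transitions are A↔G and C↔T; transversions are all other mismatches.
Transitions: 3. Transversions: 6.
R = 3/6 = 0.50.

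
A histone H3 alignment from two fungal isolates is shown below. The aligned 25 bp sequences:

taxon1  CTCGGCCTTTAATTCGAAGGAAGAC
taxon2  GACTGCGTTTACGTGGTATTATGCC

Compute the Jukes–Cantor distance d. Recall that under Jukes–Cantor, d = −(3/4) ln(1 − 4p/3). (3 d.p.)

0.766

The sequences differ at 12 of 25 sites, so p = 12/25 = 0.48.
d = −(3/4) ln(1 − 4p/3) = −0.75 ln(1 − 0.64) = −0.75 ln(0.36)
  = −0.75 × (-1.021651) = 0.766238 substitutions/site.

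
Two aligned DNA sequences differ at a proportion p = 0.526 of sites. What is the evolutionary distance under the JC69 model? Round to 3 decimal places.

d = −(3/4) ln(1 − 4p/3) = −0.75 ln(1 − 0.701333) = −0.75 ln(0.298667)
  = −0.75 × (-1.208426) = 0.906320 substitutions/site.

0.906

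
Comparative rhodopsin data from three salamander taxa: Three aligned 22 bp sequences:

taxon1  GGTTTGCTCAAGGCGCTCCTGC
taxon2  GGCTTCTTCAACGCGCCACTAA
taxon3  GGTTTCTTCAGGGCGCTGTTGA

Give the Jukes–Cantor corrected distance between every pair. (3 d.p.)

d(taxon1,taxon2) = 0.497, d(taxon1,taxon3) = 0.339, d(taxon2,taxon3) = 0.414

taxon1–taxon2: 8/22 sites differ → p ≈ 0.363636, d = −0.75 ln(1 − 0.484848) = 0.497470 ≈ 0.497.
taxon1–taxon3: 6/22 sites differ → p ≈ 0.272727, d = −0.75 ln(1 − 0.363636) = 0.338988 ≈ 0.339.
taxon2–taxon3: 7/22 sites differ → p ≈ 0.318182, d = −0.75 ln(1 − 0.424243) = 0.414052 ≈ 0.414.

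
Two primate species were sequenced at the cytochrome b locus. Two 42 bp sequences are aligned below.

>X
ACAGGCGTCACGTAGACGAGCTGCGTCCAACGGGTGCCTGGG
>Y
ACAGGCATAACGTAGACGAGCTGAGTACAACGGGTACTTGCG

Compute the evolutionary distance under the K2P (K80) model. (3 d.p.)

0.189

Of 42 sites, 3 differences are transitions and 4 are transversions, so P = 3/42 ≈ 0.071429 and Q = 4/42 ≈ 0.095238.
Under the Kimura two-parameter model, d = −½ ln(1 − 2P − Q) − ¼ ln(1 − 2Q).
1 − 2P − Q = 0.761904, giving −½ ln(0.761904) = 0.135967.
1 − 2Q = 0.809524, giving −¼ ln(0.809524) = 0.052827.
d = 0.135967 + 0.052827 = 0.188794.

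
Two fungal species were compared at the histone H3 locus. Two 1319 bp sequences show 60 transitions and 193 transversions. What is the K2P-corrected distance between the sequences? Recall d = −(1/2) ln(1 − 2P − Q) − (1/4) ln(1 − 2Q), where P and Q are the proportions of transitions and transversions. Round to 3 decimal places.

0.222

P = 60/1319 ≈ 0.045489 and Q = 193/1319 ≈ 0.146323.
Under the Kimura two-parameter model, d = −½ ln(1 − 2P − Q) − ¼ ln(1 − 2Q).
1 − 2P − Q = 0.762699, giving −½ ln(0.762699) = 0.135446.
1 − 2Q = 0.707354, giving −¼ ln(0.707354) = 0.086556.
d = 0.135446 + 0.086556 = 0.222002.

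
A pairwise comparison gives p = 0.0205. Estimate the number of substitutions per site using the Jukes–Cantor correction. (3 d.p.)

d = −(3/4) ln(1 − 4p/3) = −0.75 ln(1 − 0.027333) = −0.75 ln(0.972667)
  = −0.75 × (-0.027713) = 0.020785 substitutions/site.

0.021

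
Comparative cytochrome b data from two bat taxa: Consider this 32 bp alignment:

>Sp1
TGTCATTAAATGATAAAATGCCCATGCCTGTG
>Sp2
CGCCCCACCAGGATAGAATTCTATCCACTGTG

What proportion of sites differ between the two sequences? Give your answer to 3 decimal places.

0.500

The sequences differ at 16 of 32 positions.
p = 16/32 = 0.500.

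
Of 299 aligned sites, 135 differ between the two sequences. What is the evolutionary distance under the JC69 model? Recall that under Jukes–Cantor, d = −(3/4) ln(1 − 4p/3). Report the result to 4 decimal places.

0.6910

p = 135/299 ≈ 0.451505.
d = −(3/4) ln(1 − 4p/3) = −0.75 ln(1 − 0.602007) = −0.75 ln(0.397993)
  = −0.75 × (-0.921321) = 0.690991 substitutions/site.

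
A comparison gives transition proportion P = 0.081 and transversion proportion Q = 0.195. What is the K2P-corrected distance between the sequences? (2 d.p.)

Under the Kimura two-parameter model, d = −½ ln(1 − 2P − Q) − ¼ ln(1 − 2Q).
1 − 2P − Q = 0.643, giving −½ ln(0.643) = 0.220805.
1 − 2Q = 0.61, giving −¼ ln(0.61) = 0.123574.
d = 0.220805 + 0.123574 = 0.344379.

0.34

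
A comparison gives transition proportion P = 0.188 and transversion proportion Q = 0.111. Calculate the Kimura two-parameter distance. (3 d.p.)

Under the Kimura two-parameter model, d = −½ ln(1 − 2P − Q) − ¼ ln(1 − 2Q).
1 − 2P − Q = 0.513, giving −½ ln(0.513) = 0.333740.
1 − 2Q = 0.778, giving −¼ ln(0.778) = 0.062757.
d = 0.333740 + 0.062757 = 0.396497.

0.396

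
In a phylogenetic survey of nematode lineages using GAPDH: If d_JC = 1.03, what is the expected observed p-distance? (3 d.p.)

0.560

p = (3/4)(1 − e^(−4d/3)) = 0.75 × (1 − e^(-1.373333)) = 0.75 × (1 − 0.253261) = 0.560054.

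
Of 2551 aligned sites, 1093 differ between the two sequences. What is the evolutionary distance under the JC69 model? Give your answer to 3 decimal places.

0.635

p = 1093/2551 ≈ 0.428459.
d = −(3/4) ln(1 − 4p/3) = −0.75 ln(1 − 0.571279) = −0.75 ln(0.428721)
  = −0.75 × (-0.846949) = 0.635212 substitutions/site.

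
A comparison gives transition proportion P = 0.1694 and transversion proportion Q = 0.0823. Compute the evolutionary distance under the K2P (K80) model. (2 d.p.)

Under the Kimura two-parameter model, d = −½ ln(1 − 2P − Q) − ¼ ln(1 − 2Q).
1 − 2P − Q = 0.5789, giving −½ ln(0.5789) = 0.273313.
1 − 2Q = 0.8354, giving −¼ ln(0.8354) = 0.044961.
d = 0.273313 + 0.044961 = 0.318274.

0.32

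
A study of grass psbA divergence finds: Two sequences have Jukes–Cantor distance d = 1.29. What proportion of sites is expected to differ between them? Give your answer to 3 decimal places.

0.616

p = (3/4)(1 − e^(−4d/3)) = 0.75 × (1 − e^(-1.72)) = 0.75 × (1 − 0.179066) = 0.615701.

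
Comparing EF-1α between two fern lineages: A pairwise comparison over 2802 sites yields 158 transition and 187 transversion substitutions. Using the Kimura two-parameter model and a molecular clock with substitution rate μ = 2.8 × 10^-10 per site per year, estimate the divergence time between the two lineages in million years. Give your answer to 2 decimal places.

240.62

P = 158/2802 ≈ 0.056388 and Q = 187/2802 ≈ 0.066738.
Under the Kimura two-parameter model, d = −½ ln(1 − 2P − Q) − ¼ ln(1 − 2Q).
1 − 2P − Q = 0.820486, giving −½ ln(0.820486) = 0.098929.
1 − 2Q = 0.866524, giving −¼ ln(0.866524) = 0.035816.
d = 0.098929 + 0.035816 = 0.134745.
Under a molecular clock d = 2μt, so t = d/(2μ) = 0.134745 / (2 × 2.8 × 10^-10) = 240.62 million years.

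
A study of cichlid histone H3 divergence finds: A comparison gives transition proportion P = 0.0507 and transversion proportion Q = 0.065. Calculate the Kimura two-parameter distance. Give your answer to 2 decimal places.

0.13

Under the Kimura two-parameter model, d = −½ ln(1 − 2P − Q) − ¼ ln(1 − 2Q).
1 − 2P − Q = 0.8336, giving −½ ln(0.8336) = 0.091001.
1 − 2Q = 0.87, giving −¼ ln(0.87) = 0.034816.
d = 0.091001 + 0.034816 = 0.125817.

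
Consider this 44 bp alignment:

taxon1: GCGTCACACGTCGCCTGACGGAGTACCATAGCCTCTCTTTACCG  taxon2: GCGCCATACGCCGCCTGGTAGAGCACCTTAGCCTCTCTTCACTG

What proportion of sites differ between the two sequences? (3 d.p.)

The sequences differ at 10 of 44 positions (sites 4, 7, 11, 18, 19, 20, 24, 28, 40, 43).
p = 10/44 = 0.227272… ≈ 0.227 (to 3 d.p.).

0.227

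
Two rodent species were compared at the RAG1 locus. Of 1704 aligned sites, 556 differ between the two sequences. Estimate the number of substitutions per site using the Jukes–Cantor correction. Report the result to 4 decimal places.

p = 556/1704 ≈ 0.326291.
d = −(3/4) ln(1 − 4p/3) = −0.75 ln(1 − 0.435055) = −0.75 ln(0.564945)
  = −0.75 × (-0.571027) = 0.428270 substitutions/site.

0.4283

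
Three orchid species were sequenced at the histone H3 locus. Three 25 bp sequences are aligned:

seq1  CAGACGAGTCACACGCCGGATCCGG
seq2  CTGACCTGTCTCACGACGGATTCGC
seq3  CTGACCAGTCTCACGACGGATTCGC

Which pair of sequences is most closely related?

seq1–seq2: 7/25 differ, p = 0.280, d = 0.351.
seq1–seq3: 6/25 differ, p = 0.240, d = 0.289.
seq2–seq3: 1/25 differ, p = 0.040, d = 0.041.
The smallest distance is between seq2 and seq3.

seq2 and seq3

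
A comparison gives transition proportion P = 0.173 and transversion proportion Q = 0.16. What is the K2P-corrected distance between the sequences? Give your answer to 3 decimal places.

Under the Kimura two-parameter model, d = −½ ln(1 − 2P − Q) − ¼ ln(1 − 2Q).
1 − 2P − Q = 0.494, giving −½ ln(0.494) = 0.352610.
1 − 2Q = 0.68, giving −¼ ln(0.68) = 0.096416.
d = 0.352610 + 0.096416 = 0.449026.

0.449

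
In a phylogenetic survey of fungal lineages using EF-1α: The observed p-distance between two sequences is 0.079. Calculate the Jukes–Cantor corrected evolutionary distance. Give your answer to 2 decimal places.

d = −(3/4) ln(1 − 4p/3) = −0.75 ln(1 − 0.105333) = −0.75 ln(0.894667)
  = −0.75 × (-0.111304) = 0.083478 substitutions/site.

0.08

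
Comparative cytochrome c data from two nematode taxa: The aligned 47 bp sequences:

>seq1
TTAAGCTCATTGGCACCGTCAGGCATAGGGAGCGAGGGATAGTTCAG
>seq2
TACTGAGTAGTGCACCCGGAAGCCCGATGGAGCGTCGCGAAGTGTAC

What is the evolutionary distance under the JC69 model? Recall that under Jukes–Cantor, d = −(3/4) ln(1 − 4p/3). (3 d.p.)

0.857

The sequences differ at 24 of 47 sites, so p = 24/47 ≈ 0.510638.
d = −(3/4) ln(1 − 4p/3) = −0.75 ln(1 − 0.680851) = −0.75 ln(0.319149)
  = −0.75 × (-1.142097) = 0.856573 substitutions/site.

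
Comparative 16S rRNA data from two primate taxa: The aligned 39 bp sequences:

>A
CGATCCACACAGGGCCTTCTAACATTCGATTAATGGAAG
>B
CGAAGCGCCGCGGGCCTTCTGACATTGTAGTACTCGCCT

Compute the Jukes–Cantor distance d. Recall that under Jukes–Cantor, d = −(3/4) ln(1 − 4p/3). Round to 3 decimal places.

0.539

The sequences differ at 15 of 39 sites, so p = 15/39 ≈ 0.384615.
d = −(3/4) ln(1 − 4p/3) = −0.75 ln(1 − 0.51282) = −0.75 ln(0.48718)
  = −0.75 × (-0.719122) = 0.539342 substitutions/site.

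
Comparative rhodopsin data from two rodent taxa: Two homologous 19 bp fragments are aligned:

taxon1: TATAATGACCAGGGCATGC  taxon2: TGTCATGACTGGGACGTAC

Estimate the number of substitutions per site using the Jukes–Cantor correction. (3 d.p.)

The sequences differ at 7 of 19 sites (2, 4, 10, 11, 14, 16, 18), so p = 7/19 ≈ 0.368421.
d = −(3/4) ln(1 − 4p/3) = −0.75 ln(1 − 0.491228) = −0.75 ln(0.508772)
  = −0.75 × (-0.675755) = 0.506816 substitutions/site.

0.507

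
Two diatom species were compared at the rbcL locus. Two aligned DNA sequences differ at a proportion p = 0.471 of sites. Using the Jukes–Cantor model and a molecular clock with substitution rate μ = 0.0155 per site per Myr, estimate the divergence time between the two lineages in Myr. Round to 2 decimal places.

23.92

d = −(3/4) ln(1 − 4p/3) = −0.75 ln(1 − 0.628) = −0.75 ln(0.372)
  = −0.75 × (-0.988861) = 0.741646 substitutions/site.
Under a molecular clock d = 2μt, so t = d/(2μ) = 0.741646 / (2 × 0.0155) = 23.92 Myr.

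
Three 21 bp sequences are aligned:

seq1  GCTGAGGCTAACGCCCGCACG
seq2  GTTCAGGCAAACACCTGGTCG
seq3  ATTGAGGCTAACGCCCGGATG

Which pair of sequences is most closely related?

seq1–seq2: 7/21 differ, p = 0.333, d = 0.441.
seq1–seq3: 4/21 differ, p = 0.190, d = 0.220.
seq2–seq3: 7/21 differ, p = 0.333, d = 0.441.
The smallest distance is between seq1 and seq3.

seq1 and seq3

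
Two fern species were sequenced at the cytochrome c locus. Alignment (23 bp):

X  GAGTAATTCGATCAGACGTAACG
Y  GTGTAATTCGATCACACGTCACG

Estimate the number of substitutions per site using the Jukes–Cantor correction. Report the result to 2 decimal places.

The sequences differ at 3 of 23 sites (2, 15, 20), so p = 3/23 ≈ 0.130435.
d = −(3/4) ln(1 − 4p/3) = −0.75 ln(1 − 0.173913) = −0.75 ln(0.826087)
  = −0.75 × (-0.191055) = 0.143291 substitutions/site.

0.14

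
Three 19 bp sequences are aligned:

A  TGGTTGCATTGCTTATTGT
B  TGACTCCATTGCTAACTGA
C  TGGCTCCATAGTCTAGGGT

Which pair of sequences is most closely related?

A and B

A–B: 6/19 differ, p = 0.316, d = 0.410.
A–C: 7/19 differ, p = 0.368, d = 0.507.
B–C: 8/19 differ, p = 0.421, d = 0.618.
The smallest distance is between A and B.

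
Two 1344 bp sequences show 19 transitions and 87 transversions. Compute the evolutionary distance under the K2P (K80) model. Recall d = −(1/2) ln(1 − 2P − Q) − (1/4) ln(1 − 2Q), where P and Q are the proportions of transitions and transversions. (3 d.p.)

P = 19/1344 ≈ 0.014137 and Q = 87/1344 ≈ 0.064732.
Under the Kimura two-parameter model, d = −½ ln(1 − 2P − Q) − ¼ ln(1 − 2Q).
1 − 2P − Q = 0.906994, giving −½ ln(0.906994) = 0.048810.
1 − 2Q = 0.870536, giving −¼ ln(0.870536) = 0.034662.
d = 0.048810 + 0.034662 = 0.083472.

0.083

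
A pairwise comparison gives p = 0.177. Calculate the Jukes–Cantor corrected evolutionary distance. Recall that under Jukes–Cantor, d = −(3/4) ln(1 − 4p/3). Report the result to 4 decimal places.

d = −(3/4) ln(1 − 4p/3) = −0.75 ln(1 − 0.236) = −0.75 ln(0.764)
  = −0.75 × (-0.269187) = 0.201890 substitutions/site.

0.2019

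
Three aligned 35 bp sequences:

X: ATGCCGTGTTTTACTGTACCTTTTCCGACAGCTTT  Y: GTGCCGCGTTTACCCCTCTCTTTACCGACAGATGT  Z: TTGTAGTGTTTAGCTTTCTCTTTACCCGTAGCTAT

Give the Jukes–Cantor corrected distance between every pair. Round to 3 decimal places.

d(X,Y) = 0.407, d(X,Z) = 0.513, d(Y,Z) = 0.458

X–Y: 11/35 sites differ → p ≈ 0.314286, d = −0.75 ln(1 − 0.419048) = 0.407315 ≈ 0.407.
X–Z: 13/35 sites differ → p ≈ 0.371429, d = −0.75 ln(1 − 0.495239) = 0.512753 ≈ 0.513.
Y–Z: 12/35 sites differ → p ≈ 0.342857, d = −0.75 ln(1 − 0.457143) = 0.458182 ≈ 0.458.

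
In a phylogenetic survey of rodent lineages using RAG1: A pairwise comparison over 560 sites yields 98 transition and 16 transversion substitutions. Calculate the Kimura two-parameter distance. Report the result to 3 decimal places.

P = 98/560 = 0.175 and Q = 16/560 ≈ 0.028571.
Under the Kimura two-parameter model, d = −½ ln(1 − 2P − Q) − ¼ ln(1 − 2Q).
1 − 2P − Q = 0.621429, giving −½ ln(0.621429) = 0.237867.
1 − 2Q = 0.942858, giving −¼ ln(0.942858) = 0.014710.
d = 0.237867 + 0.014710 = 0.252577.

0.253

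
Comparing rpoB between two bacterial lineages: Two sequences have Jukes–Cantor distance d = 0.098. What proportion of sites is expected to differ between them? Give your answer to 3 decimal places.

p = (3/4)(1 − e^(−4d/3)) = 0.75 × (1 − e^(-0.130667)) = 0.75 × (1 − 0.877510) = 0.091868.

0.092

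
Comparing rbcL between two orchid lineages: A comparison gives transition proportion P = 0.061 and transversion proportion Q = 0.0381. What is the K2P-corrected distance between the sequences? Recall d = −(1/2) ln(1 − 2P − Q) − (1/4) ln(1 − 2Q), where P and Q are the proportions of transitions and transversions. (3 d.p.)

0.107

Under the Kimura two-parameter model, d = −½ ln(1 − 2P − Q) − ¼ ln(1 − 2Q).
1 − 2P − Q = 0.8399, giving −½ ln(0.8399) = 0.087236.
1 − 2Q = 0.9238, giving −¼ ln(0.9238) = 0.019815.
d = 0.087236 + 0.019815 = 0.107051.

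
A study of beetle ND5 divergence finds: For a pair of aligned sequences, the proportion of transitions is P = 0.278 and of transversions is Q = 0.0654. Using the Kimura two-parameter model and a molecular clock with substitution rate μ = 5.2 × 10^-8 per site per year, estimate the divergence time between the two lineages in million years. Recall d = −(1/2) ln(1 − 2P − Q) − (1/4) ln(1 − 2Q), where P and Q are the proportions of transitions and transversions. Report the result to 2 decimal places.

5.01

Under the Kimura two-parameter model, d = −½ ln(1 − 2P − Q) − ¼ ln(1 − 2Q).
1 − 2P − Q = 0.3786, giving −½ ln(0.3786) = 0.485638.
1 − 2Q = 0.8692, giving −¼ ln(0.8692) = 0.035046.
d = 0.485638 + 0.035046 = 0.520684.
Under a molecular clock d = 2μt, so t = d/(2μ) = 0.520684 / (2 × 5.2 × 10^-8) = 5.01 million years.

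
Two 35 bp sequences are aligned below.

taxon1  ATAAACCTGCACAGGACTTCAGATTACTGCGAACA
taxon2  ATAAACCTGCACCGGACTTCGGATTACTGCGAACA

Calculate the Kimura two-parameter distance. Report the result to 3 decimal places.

Of 35 sites, 1 differences are transitions and 1 are transversions, so P = 1/35 ≈ 0.028571 and Q = 1/35 ≈ 0.028571.
Under the Kimura two-parameter model, d = −½ ln(1 − 2P − Q) − ¼ ln(1 − 2Q).
1 − 2P − Q = 0.914287, giving −½ ln(0.914287) = 0.044805.
1 − 2Q = 0.942858, giving −¼ ln(0.942858) = 0.014710.
d = 0.044805 + 0.014710 = 0.059515.

0.060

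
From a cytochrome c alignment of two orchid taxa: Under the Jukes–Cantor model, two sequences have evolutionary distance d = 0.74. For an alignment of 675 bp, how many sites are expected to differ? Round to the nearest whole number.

318

Invert JC69: p = (3/4)(1 − e^(−4d/3)) = 0.75 × (1 − e^(-0.986667)) = 0.75 × (1 − 0.372817) = 0.470387.
Expected differing sites = pL ≈ 0.470387 × 675 = 317.511225 ≈ 318.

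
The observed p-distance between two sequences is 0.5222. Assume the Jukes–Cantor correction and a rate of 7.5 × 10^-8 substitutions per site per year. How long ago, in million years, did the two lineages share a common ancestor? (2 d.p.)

d = −(3/4) ln(1 − 4p/3) = −0.75 ln(1 − 0.696267) = −0.75 ln(0.303733)
  = −0.75 × (-1.191606) = 0.893705 substitutions/site.
Under a molecular clock d = 2μt, so t = d/(2μ) = 0.893705 / (2 × 7.5 × 10^-8) = 5.96 million years.

5.96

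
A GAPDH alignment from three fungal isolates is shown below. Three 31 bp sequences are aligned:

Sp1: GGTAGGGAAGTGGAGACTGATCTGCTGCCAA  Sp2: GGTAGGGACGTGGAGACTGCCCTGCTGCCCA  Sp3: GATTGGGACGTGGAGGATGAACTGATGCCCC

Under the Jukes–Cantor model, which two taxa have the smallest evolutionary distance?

Sp1 and Sp2

Sp1–Sp2: 4/31 differ, p = 0.129, d = 0.142.
Sp1–Sp3: 9/31 differ, p = 0.290, d = 0.367.
Sp2–Sp3: 8/31 differ, p = 0.258, d = 0.316.
The smallest distance is between Sp1 and Sp2.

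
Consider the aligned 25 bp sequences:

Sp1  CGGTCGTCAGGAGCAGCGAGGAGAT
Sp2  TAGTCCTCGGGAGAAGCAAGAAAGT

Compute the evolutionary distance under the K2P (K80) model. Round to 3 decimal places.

Of 25 sites, 7 differences are transitions and 2 are transversions, so P = 7/25 = 0.28 and Q = 2/25 = 0.08.
Under the Kimura two-parameter model, d = −½ ln(1 − 2P − Q) − ¼ ln(1 − 2Q).
1 − 2P − Q = 0.36, giving −½ ln(0.36) = 0.510826.
1 − 2Q = 0.84, giving −¼ ln(0.84) = 0.043588.
d = 0.510826 + 0.043588 = 0.554414.

0.554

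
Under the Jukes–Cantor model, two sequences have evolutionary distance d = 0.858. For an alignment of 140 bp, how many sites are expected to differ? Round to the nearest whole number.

Invert JC69: p = (3/4)(1 − e^(−4d/3)) = 0.75 × (1 − e^(-1.144)) = 0.75 × (1 − 0.318542) = 0.511094.
Expected differing sites = pL ≈ 0.511094 × 140 = 71.55316 ≈ 72.

72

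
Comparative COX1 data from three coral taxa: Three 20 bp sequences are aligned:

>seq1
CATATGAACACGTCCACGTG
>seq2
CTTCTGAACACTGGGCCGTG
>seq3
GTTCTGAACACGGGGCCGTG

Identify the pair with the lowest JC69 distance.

seq1–seq2: 7/20 differ, p = 0.350, d = 0.471.
seq1–seq3: 7/20 differ, p = 0.350, d = 0.471.
seq2–seq3: 2/20 differ, p = 0.100, d = 0.107.
The smallest distance is between seq2 and seq3.

seq2 and seq3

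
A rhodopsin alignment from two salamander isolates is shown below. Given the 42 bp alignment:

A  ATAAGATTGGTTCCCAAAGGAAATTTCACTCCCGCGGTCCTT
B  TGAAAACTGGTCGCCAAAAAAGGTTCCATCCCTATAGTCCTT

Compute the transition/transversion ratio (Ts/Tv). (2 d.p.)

4.67

Transitions are A↔G and C↔T; transversions are all other mismatches.
Transitions: 14. Transversions: 3.
R = 14/3 = 4.666666… ≈ 4.67 (to 2 d.p.).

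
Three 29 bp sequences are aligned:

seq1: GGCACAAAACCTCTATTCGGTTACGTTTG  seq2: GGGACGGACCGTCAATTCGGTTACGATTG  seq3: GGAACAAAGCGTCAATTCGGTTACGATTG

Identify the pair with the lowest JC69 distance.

seq1–seq2: 7/29 differ, p = 0.241, d = 0.291.
seq1–seq3: 5/29 differ, p = 0.172, d = 0.196.
seq2–seq3: 4/29 differ, p = 0.138, d = 0.152.
The smallest distance is between seq2 and seq3.

seq2 and seq3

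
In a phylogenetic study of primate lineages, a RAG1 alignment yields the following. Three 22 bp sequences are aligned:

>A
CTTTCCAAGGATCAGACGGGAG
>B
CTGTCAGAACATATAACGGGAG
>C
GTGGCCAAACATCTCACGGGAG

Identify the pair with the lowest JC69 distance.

A–B: 8/22 differ, p = 0.364, d = 0.497.
A–C: 7/22 differ, p = 0.318, d = 0.414.
B–C: 6/22 differ, p = 0.273, d = 0.339.
The smallest distance is between B and C.

B and C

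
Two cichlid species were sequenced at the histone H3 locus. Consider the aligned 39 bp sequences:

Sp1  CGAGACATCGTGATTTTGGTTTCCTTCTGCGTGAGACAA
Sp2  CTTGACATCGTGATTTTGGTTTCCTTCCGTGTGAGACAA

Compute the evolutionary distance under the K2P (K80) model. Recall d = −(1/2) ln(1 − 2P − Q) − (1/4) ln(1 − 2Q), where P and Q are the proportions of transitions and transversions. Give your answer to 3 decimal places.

0.111

Of 39 sites, 2 differences are transitions and 2 are transversions, so P = 2/39 ≈ 0.051282 and Q = 2/39 ≈ 0.051282.
Under the Kimura two-parameter model, d = −½ ln(1 − 2P − Q) − ¼ ln(1 − 2Q).
1 − 2P − Q = 0.846154, giving −½ ln(0.846154) = 0.083527.
1 − 2Q = 0.897436, giving −¼ ln(0.897436) = 0.027053.
d = 0.083527 + 0.027053 = 0.110580.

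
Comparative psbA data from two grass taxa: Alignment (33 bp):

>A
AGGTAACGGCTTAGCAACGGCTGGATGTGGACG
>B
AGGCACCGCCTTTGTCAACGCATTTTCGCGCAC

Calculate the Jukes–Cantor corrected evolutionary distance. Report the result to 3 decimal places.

The sequences differ at 18 of 33 sites, so p = 18/33 ≈ 0.545455.
d = −(3/4) ln(1 − 4p/3) = −0.75 ln(1 − 0.727273) = −0.75 ln(0.272727)
  = −0.75 × (-1.299284) = 0.974463 substitutions/site.

0.974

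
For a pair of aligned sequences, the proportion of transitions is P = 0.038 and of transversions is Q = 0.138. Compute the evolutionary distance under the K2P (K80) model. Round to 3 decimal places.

0.201

Under the Kimura two-parameter model, d = −½ ln(1 − 2P − Q) − ¼ ln(1 − 2Q).
1 − 2P − Q = 0.786, giving −½ ln(0.786) = 0.120399.
1 − 2Q = 0.724, giving −¼ ln(0.724) = 0.080741.
d = 0.120399 + 0.080741 = 0.201140.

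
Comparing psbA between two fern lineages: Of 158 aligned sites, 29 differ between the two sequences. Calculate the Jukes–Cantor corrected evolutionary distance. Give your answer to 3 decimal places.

0.211

p = 29/158 ≈ 0.183544.
d = −(3/4) ln(1 − 4p/3) = −0.75 ln(1 − 0.244725) = −0.75 ln(0.755275)
  = −0.75 × (-0.280673) = 0.210505 substitutions/site.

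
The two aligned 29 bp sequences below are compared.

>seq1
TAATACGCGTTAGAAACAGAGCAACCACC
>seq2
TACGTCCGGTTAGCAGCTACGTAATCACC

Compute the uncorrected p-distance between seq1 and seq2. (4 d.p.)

The sequences differ at 12 of 29 positions.
p = 12/29 = 0.413793… ≈ 0.4138 (to 4 d.p.).

0.4138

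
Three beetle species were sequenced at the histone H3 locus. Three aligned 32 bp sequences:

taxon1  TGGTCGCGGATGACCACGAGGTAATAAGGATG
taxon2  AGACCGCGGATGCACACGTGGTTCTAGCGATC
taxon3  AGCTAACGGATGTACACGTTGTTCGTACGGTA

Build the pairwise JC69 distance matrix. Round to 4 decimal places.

d(taxon1,taxon2) = 0.4598, d(taxon1,taxon3) = 0.7356, d(taxon2,taxon3) = 0.4598

taxon1–taxon2: 11/32 sites differ → p = 0.34375, d = −0.75 ln(1 − 0.458333) = 0.459828 ≈ 0.4598.
taxon1–taxon3: 15/32 sites differ → p = 0.46875, d = −0.75 ln(1 − 0.625) = 0.735622 ≈ 0.7356.
taxon2–taxon3: 11/32 sites differ → p = 0.34375, d = −0.75 ln(1 − 0.458333) = 0.459828 ≈ 0.4598.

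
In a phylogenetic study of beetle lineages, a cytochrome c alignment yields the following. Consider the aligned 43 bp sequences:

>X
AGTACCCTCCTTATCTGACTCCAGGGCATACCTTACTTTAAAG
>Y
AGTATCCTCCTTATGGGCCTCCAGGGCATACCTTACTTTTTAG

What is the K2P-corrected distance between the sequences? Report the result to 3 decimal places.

Of 43 sites, 1 differences are transitions and 5 are transversions, so P = 1/43 ≈ 0.023256 and Q = 5/43 ≈ 0.116279.
Under the Kimura two-parameter model, d = −½ ln(1 − 2P − Q) − ¼ ln(1 − 2Q).
1 − 2P − Q = 0.837209, giving −½ ln(0.837209) = 0.088841.
1 − 2Q = 0.767442, giving −¼ ln(0.767442) = 0.066173.
d = 0.088841 + 0.066173 = 0.155014.

0.155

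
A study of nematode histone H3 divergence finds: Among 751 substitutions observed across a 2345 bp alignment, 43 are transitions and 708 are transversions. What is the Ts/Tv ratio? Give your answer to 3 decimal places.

0.061

R = 43/708 = 0.060734… ≈ 0.061 (to 3 d.p.).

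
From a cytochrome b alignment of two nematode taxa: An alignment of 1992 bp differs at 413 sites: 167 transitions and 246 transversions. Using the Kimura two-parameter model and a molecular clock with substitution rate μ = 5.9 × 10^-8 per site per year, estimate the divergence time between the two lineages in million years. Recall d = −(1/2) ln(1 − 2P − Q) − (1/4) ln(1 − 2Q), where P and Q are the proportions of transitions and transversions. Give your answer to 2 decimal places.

2.06

P = 167/1992 ≈ 0.083835 and Q = 246/1992 ≈ 0.123494.
Under the Kimura two-parameter model, d = −½ ln(1 − 2P − Q) − ¼ ln(1 − 2Q).
1 − 2P − Q = 0.708836, giving −½ ln(0.708836) = 0.172066.
1 − 2Q = 0.753012, giving −¼ ln(0.753012) = 0.070919.
d = 0.172066 + 0.070919 = 0.242985.
Under a molecular clock d = 2μt, so t = d/(2μ) = 0.242985 / (2 × 5.9 × 10^-8) = 2.06 million years.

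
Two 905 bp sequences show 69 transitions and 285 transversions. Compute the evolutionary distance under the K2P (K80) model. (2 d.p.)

0.56

P = 69/905 ≈ 0.076243 and Q = 285/905 ≈ 0.314917.
Under the Kimura two-parameter model, d = −½ ln(1 − 2P − Q) − ¼ ln(1 − 2Q).
1 − 2P − Q = 0.532597, giving −½ ln(0.532597) = 0.314995.
1 − 2Q = 0.370166, giving −¼ ln(0.370166) = 0.248451.
d = 0.314995 + 0.248451 = 0.563446.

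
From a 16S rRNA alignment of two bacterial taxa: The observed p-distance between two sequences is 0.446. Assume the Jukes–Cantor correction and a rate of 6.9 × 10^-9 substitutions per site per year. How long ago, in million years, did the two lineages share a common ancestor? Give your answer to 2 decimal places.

d = −(3/4) ln(1 − 4p/3) = −0.75 ln(1 − 0.594667) = −0.75 ln(0.405333)
  = −0.75 × (-0.903046) = 0.677285 substitutions/site.
Under a molecular clock d = 2μt, so t = d/(2μ) = 0.677285 / (2 × 6.9 × 10^-9) = 49.08 million years.

49.08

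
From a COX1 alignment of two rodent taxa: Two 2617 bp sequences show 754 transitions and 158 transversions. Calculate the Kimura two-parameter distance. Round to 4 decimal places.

P = 754/2617 ≈ 0.288116 and Q = 158/2617 ≈ 0.060374.
Under the Kimura two-parameter model, d = −½ ln(1 − 2P − Q) − ¼ ln(1 − 2Q).
1 − 2P − Q = 0.363394, giving −½ ln(0.363394) = 0.506134.
1 − 2Q = 0.879252, giving −¼ ln(0.879252) = 0.032171.
d = 0.506134 + 0.032171 = 0.538305.

0.5383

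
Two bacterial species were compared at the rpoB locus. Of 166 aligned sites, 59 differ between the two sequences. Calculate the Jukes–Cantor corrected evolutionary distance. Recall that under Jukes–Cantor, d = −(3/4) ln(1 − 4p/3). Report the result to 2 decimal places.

p = 59/166 ≈ 0.355422.
d = −(3/4) ln(1 − 4p/3) = −0.75 ln(1 − 0.473896) = −0.75 ln(0.526104)
  = −0.75 × (-0.642256) = 0.481692 substitutions/site.

0.48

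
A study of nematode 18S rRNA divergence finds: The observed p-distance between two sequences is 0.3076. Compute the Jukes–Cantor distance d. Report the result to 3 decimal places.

d = −(3/4) ln(1 − 4p/3) = −0.75 ln(1 − 0.410133) = −0.75 ln(0.589867)
  = −0.75 × (-0.527858) = 0.395894 substitutions/site.

0.396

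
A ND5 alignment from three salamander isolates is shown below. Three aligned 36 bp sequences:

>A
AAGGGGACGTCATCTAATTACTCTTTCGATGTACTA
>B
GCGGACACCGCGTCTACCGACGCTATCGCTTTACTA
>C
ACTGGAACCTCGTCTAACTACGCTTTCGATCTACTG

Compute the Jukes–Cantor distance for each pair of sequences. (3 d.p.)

A–B: 14/36 sites differ → p ≈ 0.388889, d = −0.75 ln(1 − 0.518519) = 0.548166 ≈ 0.548.
A–C: 9/36 sites differ → p = 0.25, d = −0.75 ln(1 − 0.333333) = 0.304098 ≈ 0.304.
B–C: 11/36 sites differ → p ≈ 0.305556, d = −0.75 ln(1 − 0.407408) = 0.392437 ≈ 0.392.

d(A,B) = 0.548, d(A,C) = 0.304, d(B,C) = 0.392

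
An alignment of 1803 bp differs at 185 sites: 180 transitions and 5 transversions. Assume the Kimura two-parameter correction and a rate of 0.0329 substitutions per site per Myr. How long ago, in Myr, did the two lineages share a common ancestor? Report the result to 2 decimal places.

P = 180/1803 ≈ 0.099834 and Q = 5/1803 ≈ 0.002773.
Under the Kimura two-parameter model, d = −½ ln(1 − 2P − Q) − ¼ ln(1 − 2Q).
1 − 2P − Q = 0.797559, giving −½ ln(0.797559) = 0.113100.
1 − 2Q = 0.994454, giving −¼ ln(0.994454) = 0.001390.
d = 0.113100 + 0.001390 = 0.114490.
Under a molecular clock d = 2μt, so t = d/(2μ) = 0.114490 / (2 × 0.0329) = 1.74 Myr.

1.74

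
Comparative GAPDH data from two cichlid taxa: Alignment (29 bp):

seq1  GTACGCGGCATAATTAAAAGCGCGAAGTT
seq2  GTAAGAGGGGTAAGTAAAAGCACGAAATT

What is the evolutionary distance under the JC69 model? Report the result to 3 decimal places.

0.291

The sequences differ at 7 of 29 sites (4, 6, 9, 10, 14, 22, 27), so p = 7/29 ≈ 0.241379.
d = −(3/4) ln(1 − 4p/3) = −0.75 ln(1 − 0.321839) = −0.75 ln(0.678161)
  = −0.75 × (-0.388371) = 0.291278 substitutions/site.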